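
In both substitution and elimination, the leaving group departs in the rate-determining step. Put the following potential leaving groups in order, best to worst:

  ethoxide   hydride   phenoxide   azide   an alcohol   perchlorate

perchlorate > an alcohol > azide > phenoxide > ethoxide > hydride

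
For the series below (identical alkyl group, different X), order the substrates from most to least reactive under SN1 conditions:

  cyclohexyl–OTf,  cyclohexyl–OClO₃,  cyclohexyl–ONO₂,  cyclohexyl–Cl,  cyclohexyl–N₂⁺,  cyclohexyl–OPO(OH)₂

Same R in every case — rank the leaving groups.
Leaving-group ability tracks the stability of the departed species; conjugate-acid pKₐ is the usual yardstick (lower pKₐ → better LG).
cyclohexyl–N₂⁺ loses N₂: no meaningful conjugate acid; N₂ departs as an exceptionally stable neutral molecule
cyclohexyl–OTf loses OTf⁻: pKₐ(CF₃SO₃H (triflic acid)) ≈ -14
cyclohexyl–OClO₃ loses ClO₄⁻: pKₐ(HClO₄) ≈ -10
cyclohexyl–Cl loses Cl⁻: pKₐ(HCl) ≈ -7
cyclohexyl–ONO₂ loses NO₃⁻: pKₐ(HNO₃) ≈ -1.3
cyclohexyl–OPO(OH)₂ loses H₂PO₄⁻: pKₐ(H₃PO₄) ≈ 2.1

cyclohexyl–N₂⁺ > cyclohexyl–OTf > cyclohexyl–OClO₃ > cyclohexyl–Cl > cyclohexyl–ONO₂ > cyclohexyl–OPO(OH)₂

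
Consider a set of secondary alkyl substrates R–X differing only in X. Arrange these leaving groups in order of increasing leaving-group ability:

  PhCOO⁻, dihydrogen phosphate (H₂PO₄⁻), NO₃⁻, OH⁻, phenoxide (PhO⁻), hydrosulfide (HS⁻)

OH⁻ < phenoxide (PhO⁻) < hydrosulfide (HS⁻) < PhCOO⁻ < dihydrogen phosphate (H₂PO₄⁻) < NO₃⁻

Rank by basicity of the departing species: weakest base leaves most easily.
NO₃⁻: pKₐ(HNO₃) ≈ -1.3
dihydrogen phosphate (H₂PO₄⁻): pKₐ(H₃PO₄) ≈ 2.1
PhCOO⁻: pKₐ(C₆H₅COOH) ≈ 4.2 — aryl carboxylate
hydrosulfide (HS⁻): pKₐ(H₂S) ≈ 7 — larger and more polarisable than the oxygen analogue
phenoxide (PhO⁻): pKₐ(C₆H₅OH (phenol)) ≈ 10
OH⁻: pKₐ(H₂O) ≈ 15.7
The question asks for worst first, so the sequence is read in increasing leaving-group ability.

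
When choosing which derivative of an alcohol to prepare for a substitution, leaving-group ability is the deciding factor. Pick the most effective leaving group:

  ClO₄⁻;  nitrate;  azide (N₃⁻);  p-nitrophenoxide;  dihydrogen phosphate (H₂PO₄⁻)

ClO₄⁻: pKₐ(HClO₄) ≈ -10
nitrate: pKₐ(HNO₃) ≈ -1.3
dihydrogen phosphate (H₂PO₄⁻): pKₐ(H₃PO₄) ≈ 2.1
azide (N₃⁻): pKₐ(HN₃) ≈ 4.7
p-nitrophenoxide: pKₐ(p-nitrophenol) ≈ 7.2

ClO₄⁻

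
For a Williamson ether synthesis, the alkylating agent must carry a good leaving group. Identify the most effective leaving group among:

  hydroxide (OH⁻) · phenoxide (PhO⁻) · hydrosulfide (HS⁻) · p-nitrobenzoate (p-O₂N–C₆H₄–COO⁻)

A good leaving group is a weak base: the lower the pKₐ of its conjugate acid, the more readily it departs.
p-nitrobenzoate (p-O₂N–C₆H₄–COO⁻): pKₐ(p-nitrobenzoic acid) ≈ 3.4
hydrosulfide (HS⁻): pKₐ(H₂S) ≈ 7
phenoxide (PhO⁻): pKₐ(C₆H₅OH (phenol)) ≈ 10
hydroxide (OH⁻): pKₐ(H₂O) ≈ 15.7

p-nitrobenzoate (p-O₂N–C₆H₄–COO⁻)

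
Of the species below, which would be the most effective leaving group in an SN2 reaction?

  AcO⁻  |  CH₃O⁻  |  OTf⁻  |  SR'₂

Rank by basicity of the departing species: weakest base leaves most easily.
OTf⁻: pKₐ(CF₃SO₃H (triflic acid)) ≈ -14
SR'₂: pKₐ(R'₂SH⁺) ≈ -7
AcO⁻: pKₐ(CH₃COOH) ≈ 4.8
CH₃O⁻: pKₐ(CH₃OH) ≈ 15.5

OTf⁻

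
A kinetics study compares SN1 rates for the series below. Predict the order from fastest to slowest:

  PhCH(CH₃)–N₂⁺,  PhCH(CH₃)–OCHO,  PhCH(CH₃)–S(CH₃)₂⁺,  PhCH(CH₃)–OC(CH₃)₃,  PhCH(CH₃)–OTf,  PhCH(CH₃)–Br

PhCH(CH₃)–N₂⁺ > PhCH(CH₃)–OTf > PhCH(CH₃)–Br > PhCH(CH₃)–S(CH₃)₂⁺ > PhCH(CH₃)–OCHO > PhCH(CH₃)–OC(CH₃)₃

Same R in every case — rank the leaving groups.
Rank by basicity of the departing species: weakest base leaves most easily.
PhCH(CH₃)–N₂⁺ loses N₂: no meaningful conjugate acid; N₂ departs as an exceptionally stable neutral molecule
PhCH(CH₃)–OTf loses OTf⁻: pKₐ(CF₃SO₃H (triflic acid)) ≈ -14
PhCH(CH₃)–Br loses Br⁻: pKₐ(HBr) ≈ -9
PhCH(CH₃)–S(CH₃)₂⁺ loses SR'₂: pKₐ(R'₂SH⁺) ≈ -7
PhCH(CH₃)–OCHO loses HCOO⁻: pKₐ(HCOOH) ≈ 3.8
PhCH(CH₃)–OC(CH₃)₃ loses (CH₃)₃CO⁻: pKₐ(t-BuOH) ≈ 18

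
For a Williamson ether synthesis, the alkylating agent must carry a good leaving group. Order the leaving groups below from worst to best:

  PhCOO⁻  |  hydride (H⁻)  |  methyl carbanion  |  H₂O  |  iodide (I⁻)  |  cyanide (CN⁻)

methyl carbanion < hydride (H⁻) < cyanide (CN⁻) < PhCOO⁻ < H₂O < iodide (I⁻)

iodide (I⁻): pKₐ(HI) ≈ -10
H₂O: pKₐ(H₃O⁺) ≈ -1.7 — neutral; leaves from a protonated alcohol (R–OH₂⁺)
PhCOO⁻: pKₐ(C₆H₅COOH) ≈ 4.2 — aryl carboxylate
cyanide (CN⁻): pKₐ(HCN) ≈ 9.2 — sp carbon stabilises the charge somewhat, but still a poor LG
hydride (H⁻): pKₐ(H₂) ≈ 36 — extremely strong base; leaves only in special hydride-transfer contexts
methyl carbanion: pKₐ(CH₄) ≈ 48 — unstabilised carbanion; the worst conceivable leaving group
Reversing gives the worst-to-best order requested.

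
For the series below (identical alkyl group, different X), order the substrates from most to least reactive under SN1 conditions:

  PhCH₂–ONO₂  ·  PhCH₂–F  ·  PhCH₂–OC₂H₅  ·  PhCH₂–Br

With the same alkyl group throughout, only the leaving group differentiates the rates.
Leaving-group ability tracks the stability of the departed species; conjugate-acid pKₐ is the usual yardstick (lower pKₐ → better LG).
PhCH₂–Br loses Br⁻: pKₐ(HBr) ≈ -9
PhCH₂–ONO₂ loses NO₃⁻: pKₐ(HNO₃) ≈ -1.3
PhCH₂–F loses F⁻: pKₐ(HF) ≈ 3.2
PhCH₂–OC₂H₅ loses CH₃CH₂O⁻: pKₐ(CH₃CH₂OH) ≈ 16

PhCH₂–Br > PhCH₂–ONO₂ > PhCH₂–F > PhCH₂–OC₂H₅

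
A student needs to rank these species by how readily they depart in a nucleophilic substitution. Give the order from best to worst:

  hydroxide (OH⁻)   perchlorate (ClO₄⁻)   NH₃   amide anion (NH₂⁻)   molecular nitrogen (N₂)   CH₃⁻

molecular nitrogen (N₂) > perchlorate (ClO₄⁻) > NH₃ > hydroxide (OH⁻) > amide anion (NH₂⁻) > CH₃⁻

molecular nitrogen (N₂): no meaningful conjugate acid; N₂ departs as an exceptionally stable neutral molecule
perchlorate (ClO₄⁻): pKₐ(HClO₄) ≈ -10
NH₃: pKₐ(NH₄⁺) ≈ 9.2
hydroxide (OH⁻): pKₐ(H₂O) ≈ 15.7 — strong base; essentially never leaves without prior activation
amide anion (NH₂⁻): pKₐ(NH₃) ≈ 38 — extremely strong base; never a leaving group
CH₃⁻: pKₐ(CH₄) ≈ 48 — unstabilised carbanion; the worst conceivable leaving group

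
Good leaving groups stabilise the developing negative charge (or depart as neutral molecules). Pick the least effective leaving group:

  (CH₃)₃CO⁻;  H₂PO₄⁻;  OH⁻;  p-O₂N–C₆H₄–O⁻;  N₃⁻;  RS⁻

(CH₃)₃CO⁻

Leaving-group ability tracks the stability of the departed species; conjugate-acid pKₐ is the usual yardstick (lower pKₐ → better LG).
H₂PO₄⁻: pKₐ(H₃PO₄) ≈ 2.1
N₃⁻: pKₐ(HN₃) ≈ 4.7
p-O₂N–C₆H₄–O⁻: pKₐ(p-nitrophenol) ≈ 7.2
RS⁻: pKₐ(RSH (a thiol)) ≈ 10.5
OH⁻: pKₐ(H₂O) ≈ 15.7
(CH₃)₃CO⁻: pKₐ(t-BuOH) ≈ 18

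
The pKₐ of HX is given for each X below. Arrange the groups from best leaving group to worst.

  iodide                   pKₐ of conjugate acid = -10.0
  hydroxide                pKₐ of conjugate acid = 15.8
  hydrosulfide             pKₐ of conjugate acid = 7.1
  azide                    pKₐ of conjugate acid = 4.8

iodide > azide > hydrosulfide > hydroxide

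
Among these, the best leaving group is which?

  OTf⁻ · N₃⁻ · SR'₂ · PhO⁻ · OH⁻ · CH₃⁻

OTf⁻

The more stable X⁻ (or X) is on its own — i.e. the weaker a base it is — the better a leaving group it makes.
OTf⁻: pKₐ(CF₃SO₃H (triflic acid)) ≈ -14
SR'₂: pKₐ(R'₂SH⁺) ≈ -7
N₃⁻: pKₐ(HN₃) ≈ 4.7
PhO⁻: pKₐ(C₆H₅OH (phenol)) ≈ 10
OH⁻: pKₐ(H₂O) ≈ 15.7
CH₃⁻: pKₐ(CH₄) ≈ 48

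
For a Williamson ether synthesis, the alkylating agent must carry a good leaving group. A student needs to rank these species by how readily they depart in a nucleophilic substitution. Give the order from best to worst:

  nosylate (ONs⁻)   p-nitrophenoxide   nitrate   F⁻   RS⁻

Leaving-group ability tracks the stability of the departed species; conjugate-acid pKₐ is the usual yardstick (lower pKₐ → better LG).
nosylate (ONs⁻): pKₐ(p-O₂NC₆H₄SO₃H) ≈ -3.5
nitrate: pKₐ(HNO₃) ≈ -1.3
F⁻: pKₐ(HF) ≈ 3.2 — small and strongly basic; the poor halide leaving group
p-nitrophenoxide: pKₐ(p-nitrophenol) ≈ 7.2
RS⁻: pKₐ(RSH (a thiol)) ≈ 10.5 — moderately basic; rarely leaves without activation

nosylate (ONs⁻) > nitrate > F⁻ > p-nitrophenoxide > RS⁻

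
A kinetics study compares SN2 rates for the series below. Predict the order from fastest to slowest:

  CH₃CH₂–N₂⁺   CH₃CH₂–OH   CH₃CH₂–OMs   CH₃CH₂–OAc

Same R in every case — rank the leaving groups.
Leaving-group ability tracks the stability of the departed species; conjugate-acid pKₐ is the usual yardstick (lower pKₐ → better LG).
CH₃CH₂–N₂⁺ loses N₂: no meaningful conjugate acid; N₂ departs as an exceptionally stable neutral molecule
CH₃CH₂–OMs loses OMs⁻: pKₐ(CH₃SO₃H (MsOH)) ≈ -1.9
CH₃CH₂–OAc loses AcO⁻: pKₐ(CH₃COOH) ≈ 4.8
CH₃CH₂–OH loses OH⁻: pKₐ(H₂O) ≈ 15.7

CH₃CH₂–N₂⁺ > CH₃CH₂–OMs > CH₃CH₂–OAc > CH₃CH₂–OH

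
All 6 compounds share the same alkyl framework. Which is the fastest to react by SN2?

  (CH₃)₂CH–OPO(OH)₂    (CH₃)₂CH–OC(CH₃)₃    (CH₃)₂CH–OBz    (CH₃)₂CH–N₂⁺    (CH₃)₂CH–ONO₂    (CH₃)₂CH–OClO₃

The skeletons are identical, so relative rate is governed entirely by leaving-group ability.
A good leaving group is a weak base: the lower the pKₐ of its conjugate acid, the more readily it departs.
(CH₃)₂CH–N₂⁺ loses N₂: no meaningful conjugate acid; N₂ departs as an exceptionally stable neutral molecule
(CH₃)₂CH–OClO₃ loses ClO₄⁻: pKₐ(HClO₄) ≈ -10
(CH₃)₂CH–ONO₂ loses NO₃⁻: pKₐ(HNO₃) ≈ -1.3
(CH₃)₂CH–OPO(OH)₂ loses H₂PO₄⁻: pKₐ(H₃PO₄) ≈ 2.1
(CH₃)₂CH–OBz loses PhCOO⁻: pKₐ(C₆H₅COOH) ≈ 4.2
(CH₃)₂CH–OC(CH₃)₃ loses (CH₃)₃CO⁻: pKₐ(t-BuOH) ≈ 18

(CH₃)₂CH–N₂⁺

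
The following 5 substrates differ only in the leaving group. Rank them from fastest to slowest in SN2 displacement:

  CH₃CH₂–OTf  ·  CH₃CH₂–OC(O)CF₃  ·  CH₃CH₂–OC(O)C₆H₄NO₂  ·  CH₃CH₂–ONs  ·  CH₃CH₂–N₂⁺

Identical carbon frameworks mean the comparison reduces to leaving-group quality.
A good leaving group is a weak base: the lower the pKₐ of its conjugate acid, the more readily it departs.
CH₃CH₂–N₂⁺ loses N₂: no meaningful conjugate acid; N₂ departs as an exceptionally stable neutral molecule
CH₃CH₂–OTf loses OTf⁻: pKₐ(CF₃SO₃H (triflic acid)) ≈ -14
CH₃CH₂–ONs loses ONs⁻: pKₐ(p-O₂NC₆H₄SO₃H) ≈ -3.5
CH₃CH₂–OC(O)CF₃ loses CF₃COO⁻: pKₐ(CF₃COOH) ≈ 0.2
CH₃CH₂–OC(O)C₆H₄NO₂ loses p-O₂N–C₆H₄–COO⁻: pKₐ(p-nitrobenzoic acid) ≈ 3.4

CH₃CH₂–N₂⁺ > CH₃CH₂–OTf > CH₃CH₂–ONs > CH₃CH₂–OC(O)CF₃ > CH₃CH₂–OC(O)C₆H₄NO₂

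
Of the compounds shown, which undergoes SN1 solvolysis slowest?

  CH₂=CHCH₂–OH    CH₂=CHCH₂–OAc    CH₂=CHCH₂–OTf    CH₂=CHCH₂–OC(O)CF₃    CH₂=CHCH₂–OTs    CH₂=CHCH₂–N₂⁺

CH₂=CHCH₂–OH

With the same alkyl group throughout, only the leaving group differentiates the rates.
Leaving-group ability tracks the stability of the departed species; conjugate-acid pKₐ is the usual yardstick (lower pKₐ → better LG).
CH₂=CHCH₂–N₂⁺ loses N₂: no meaningful conjugate acid; N₂ departs as an exceptionally stable neutral molecule
CH₂=CHCH₂–OTf loses OTf⁻: pKₐ(CF₃SO₃H (triflic acid)) ≈ -14
CH₂=CHCH₂–OTs loses OTs⁻: pKₐ(p-CH₃C₆H₄SO₃H (TsOH)) ≈ -2.8
CH₂=CHCH₂–OC(O)CF₃ loses CF₃COO⁻: pKₐ(CF₃COOH) ≈ 0.2
CH₂=CHCH₂–OAc loses AcO⁻: pKₐ(CH₃COOH) ≈ 4.8
CH₂=CHCH₂–OH loses OH⁻: pKₐ(H₂O) ≈ 15.7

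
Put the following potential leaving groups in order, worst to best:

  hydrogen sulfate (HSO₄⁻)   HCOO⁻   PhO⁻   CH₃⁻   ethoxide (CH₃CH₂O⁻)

hydrogen sulfate (HSO₄⁻): pKₐ(H₂SO₄) ≈ -3 — conjugate base of a strong mineral acid
HCOO⁻: pKₐ(HCOOH) ≈ 3.8 — resonance-stabilised carboxylate
PhO⁻: pKₐ(C₆H₅OH (phenol)) ≈ 10
ethoxide (CH₃CH₂O⁻): pKₐ(CH₃CH₂OH) ≈ 16
CH₃⁻: pKₐ(CH₄) ≈ 48 — unstabilised carbanion; the worst conceivable leaving group
Listed from poorest to best leaving group as asked.

CH₃⁻ < ethoxide (CH₃CH₂O⁻) < PhO⁻ < HCOO⁻ < hydrogen sulfate (HSO₄⁻)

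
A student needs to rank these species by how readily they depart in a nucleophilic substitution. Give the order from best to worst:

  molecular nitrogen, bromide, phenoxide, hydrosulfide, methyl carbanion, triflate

molecular nitrogen > triflate > bromide > hydrosulfide > phenoxide > methyl carbanion

Rank by basicity of the departing species: weakest base leaves most easily.
molecular nitrogen: no meaningful conjugate acid; N₂ departs as an exceptionally stable neutral molecule
triflate: pKₐ(CF₃SO₃H (triflic acid)) ≈ -14
bromide: pKₐ(HBr) ≈ -9
hydrosulfide: pKₐ(H₂S) ≈ 7
phenoxide: pKₐ(C₆H₅OH (phenol)) ≈ 10
methyl carbanion: pKₐ(CH₄) ≈ 48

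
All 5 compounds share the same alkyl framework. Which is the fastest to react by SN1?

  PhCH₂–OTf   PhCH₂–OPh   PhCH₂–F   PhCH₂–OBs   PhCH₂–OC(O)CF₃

PhCH₂–OTf

The skeletons are identical, so relative rate is governed entirely by leaving-group ability.
The more stable X⁻ (or X) is on its own — i.e. the weaker a base it is — the better a leaving group it makes.
PhCH₂–OTf loses OTf⁻: pKₐ(CF₃SO₃H (triflic acid)) ≈ -14
PhCH₂–OBs loses OBs⁻: pKₐ(p-BrC₆H₄SO₃H) ≈ -2.8
PhCH₂–OC(O)CF₃ loses CF₃COO⁻: pKₐ(CF₃COOH) ≈ 0.2
PhCH₂–F loses F⁻: pKₐ(HF) ≈ 3.2
PhCH₂–OPh loses PhO⁻: pKₐ(C₆H₅OH (phenol)) ≈ 10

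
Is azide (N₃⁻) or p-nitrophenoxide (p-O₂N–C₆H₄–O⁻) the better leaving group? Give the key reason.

azide (N₃⁻)

azide (N₃⁻) is the better leaving group.
pKₐ(HN₃) ≈ 4.7 versus pKₐ(p-nitrophenol) ≈ 7.2: azide (N₃⁻) is the much weaker base.
Linear, resonance-stabilised.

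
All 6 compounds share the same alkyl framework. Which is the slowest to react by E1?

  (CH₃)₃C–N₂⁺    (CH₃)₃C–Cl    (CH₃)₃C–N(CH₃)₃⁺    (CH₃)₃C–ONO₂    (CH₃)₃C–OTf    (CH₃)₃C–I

Same R in every case — rank the leaving groups.
A good leaving group is a weak base: the lower the pKₐ of its conjugate acid, the more readily it departs.
(CH₃)₃C–N₂⁺ loses N₂: no meaningful conjugate acid; N₂ departs as an exceptionally stable neutral molecule
(CH₃)₃C–OTf loses OTf⁻: pKₐ(CF₃SO₃H (triflic acid)) ≈ -14
(CH₃)₃C–I loses I⁻: pKₐ(HI) ≈ -10
(CH₃)₃C–Cl loses Cl⁻: pKₐ(HCl) ≈ -7
(CH₃)₃C–ONO₂ loses NO₃⁻: pKₐ(HNO₃) ≈ -1.3
(CH₃)₃C–N(CH₃)₃⁺ loses NR'₃: pKₐ(R'₃NH⁺) ≈ 10.7

(CH₃)₃C–N(CH₃)₃⁺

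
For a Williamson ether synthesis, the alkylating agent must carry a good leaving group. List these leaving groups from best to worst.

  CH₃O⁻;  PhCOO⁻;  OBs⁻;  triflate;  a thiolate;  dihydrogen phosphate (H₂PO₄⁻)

triflate > OBs⁻ > dihydrogen phosphate (H₂PO₄⁻) > PhCOO⁻ > a thiolate > CH₃O⁻

The more stable X⁻ (or X) is on its own — i.e. the weaker a base it is — the better a leaving group it makes.
triflate: pKₐ(CF₃SO₃H (triflic acid)) ≈ -14
OBs⁻: pKₐ(p-BrC₆H₄SO₃H) ≈ -2.8
dihydrogen phosphate (H₂PO₄⁻): pKₐ(H₃PO₄) ≈ 2.1
PhCOO⁻: pKₐ(C₆H₅COOH) ≈ 4.2
a thiolate: pKₐ(RSH (a thiol)) ≈ 10.5
CH₃O⁻: pKₐ(CH₃OH) ≈ 15.5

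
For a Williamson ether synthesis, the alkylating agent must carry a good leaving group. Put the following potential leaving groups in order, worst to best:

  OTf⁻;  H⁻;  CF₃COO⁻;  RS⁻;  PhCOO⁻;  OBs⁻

H⁻ < RS⁻ < PhCOO⁻ < CF₃COO⁻ < OBs⁻ < OTf⁻

A good leaving group is a weak base: the lower the pKₐ of its conjugate acid, the more readily it departs.
OTf⁻: pKₐ(CF₃SO₃H (triflic acid)) ≈ -14 — charge spread over three oxygens and a CF₃ group; the premier leaving group in synthesis
OBs⁻: pKₐ(p-BrC₆H₄SO₃H) ≈ -2.8 — arenesulfonate with a p-bromo substituent
CF₃COO⁻: pKₐ(CF₃COOH) ≈ 0.2
PhCOO⁻: pKₐ(C₆H₅COOH) ≈ 4.2
RS⁻: pKₐ(RSH (a thiol)) ≈ 10.5 — moderately basic; rarely leaves without activation
H⁻: pKₐ(H₂) ≈ 36
Reversing gives the worst-to-best order requested.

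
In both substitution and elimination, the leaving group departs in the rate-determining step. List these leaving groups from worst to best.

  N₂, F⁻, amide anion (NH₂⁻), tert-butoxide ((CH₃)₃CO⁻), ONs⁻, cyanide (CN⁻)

amide anion (NH₂⁻) < tert-butoxide ((CH₃)₃CO⁻) < cyanide (CN⁻) < F⁻ < ONs⁻ < N₂

Rank by basicity of the departing species: weakest base leaves most easily.
N₂: no meaningful conjugate acid; N₂ departs as an exceptionally stable neutral molecule
ONs⁻: pKₐ(p-O₂NC₆H₄SO₃H) ≈ -3.5 — p-nitro group further stabilises the sulfonate
F⁻: pKₐ(HF) ≈ 3.2 — small and strongly basic; the poor halide leaving group
cyanide (CN⁻): pKₐ(HCN) ≈ 9.2
tert-butoxide ((CH₃)₃CO⁻): pKₐ(t-BuOH) ≈ 18 — bulky, strongly basic alkoxide
amide anion (NH₂⁻): pKₐ(NH₃) ≈ 38
Reversing gives the worst-to-best order requested.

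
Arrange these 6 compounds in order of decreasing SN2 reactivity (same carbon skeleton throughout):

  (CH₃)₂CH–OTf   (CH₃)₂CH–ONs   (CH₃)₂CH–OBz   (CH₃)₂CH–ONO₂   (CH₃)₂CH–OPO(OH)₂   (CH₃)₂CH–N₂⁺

Same R in every case — rank the leaving groups.
A good leaving group is a weak base: the lower the pKₐ of its conjugate acid, the more readily it departs.
(CH₃)₂CH–N₂⁺ loses N₂: no meaningful conjugate acid; N₂ departs as an exceptionally stable neutral molecule
(CH₃)₂CH–OTf loses OTf⁻: pKₐ(CF₃SO₃H (triflic acid)) ≈ -14
(CH₃)₂CH–ONs loses ONs⁻: pKₐ(p-O₂NC₆H₄SO₃H) ≈ -3.5
(CH₃)₂CH–ONO₂ loses NO₃⁻: pKₐ(HNO₃) ≈ -1.3
(CH₃)₂CH–OPO(OH)₂ loses H₂PO₄⁻: pKₐ(H₃PO₄) ≈ 2.1
(CH₃)₂CH–OBz loses PhCOO⁻: pKₐ(C₆H₅COOH) ≈ 4.2

(CH₃)₂CH–N₂⁺ > (CH₃)₂CH–OTf > (CH₃)₂CH–ONs > (CH₃)₂CH–ONO₂ > (CH₃)₂CH–OPO(OH)₂ > (CH₃)₂CH–OBz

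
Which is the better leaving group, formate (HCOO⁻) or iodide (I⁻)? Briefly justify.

iodide (I⁻)

iodide (I⁻) is the better leaving group.
pKₐ(HI) ≈ -10 versus pKₐ(HCOOH) ≈ 3.8: iodide (I⁻) is the much weaker base.
Large, highly polarisable; very weak base.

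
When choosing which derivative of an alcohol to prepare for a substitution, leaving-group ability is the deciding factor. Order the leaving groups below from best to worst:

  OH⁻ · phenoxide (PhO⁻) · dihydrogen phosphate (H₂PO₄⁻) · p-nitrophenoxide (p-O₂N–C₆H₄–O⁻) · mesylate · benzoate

mesylate > dihydrogen phosphate (H₂PO₄⁻) > benzoate > p-nitrophenoxide (p-O₂N–C₆H₄–O⁻) > phenoxide (PhO⁻) > OH⁻

Leaving-group ability tracks the stability of the departed species; conjugate-acid pKₐ is the usual yardstick (lower pKₐ → better LG).
mesylate: pKₐ(CH₃SO₃H (MsOH)) ≈ -1.9 — resonance-delocalised alkanesulfonate
dihydrogen phosphate (H₂PO₄⁻): pKₐ(H₃PO₄) ≈ 2.1 — moderate base; biological leaving group after further activation
benzoate: pKₐ(C₆H₅COOH) ≈ 4.2
p-nitrophenoxide (p-O₂N–C₆H₄–O⁻): pKₐ(p-nitrophenol) ≈ 7.2 — nitro group delocalises the charge; the classic chromogenic LG
phenoxide (PhO⁻): pKₐ(C₆H₅OH (phenol)) ≈ 10 — resonance into the ring helps, but still a poor LG
OH⁻: pKₐ(H₂O) ≈ 15.7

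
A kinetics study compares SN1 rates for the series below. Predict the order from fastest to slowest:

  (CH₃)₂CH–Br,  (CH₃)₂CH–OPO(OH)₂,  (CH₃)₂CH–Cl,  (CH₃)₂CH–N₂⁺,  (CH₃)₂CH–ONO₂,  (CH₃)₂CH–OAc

(CH₃)₂CH–N₂⁺ > (CH₃)₂CH–Br > (CH₃)₂CH–Cl > (CH₃)₂CH–ONO₂ > (CH₃)₂CH–OPO(OH)₂ > (CH₃)₂CH–OAc

Same R in every case — rank the leaving groups.
Rank by basicity of the departing species: weakest base leaves most easily.
(CH₃)₂CH–N₂⁺ loses N₂: no meaningful conjugate acid; N₂ departs as an exceptionally stable neutral molecule
(CH₃)₂CH–Br loses Br⁻: pKₐ(HBr) ≈ -9
(CH₃)₂CH–Cl loses Cl⁻: pKₐ(HCl) ≈ -7
(CH₃)₂CH–ONO₂ loses NO₃⁻: pKₐ(HNO₃) ≈ -1.3
(CH₃)₂CH–OPO(OH)₂ loses H₂PO₄⁻: pKₐ(H₃PO₄) ≈ 2.1
(CH₃)₂CH–OAc loses AcO⁻: pKₐ(CH₃COOH) ≈ 4.8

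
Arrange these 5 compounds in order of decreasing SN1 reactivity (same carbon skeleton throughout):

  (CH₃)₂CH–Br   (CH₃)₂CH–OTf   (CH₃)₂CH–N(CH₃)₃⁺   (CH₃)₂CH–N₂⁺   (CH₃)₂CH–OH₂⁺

(CH₃)₂CH–N₂⁺ > (CH₃)₂CH–OTf > (CH₃)₂CH–Br > (CH₃)₂CH–OH₂⁺ > (CH₃)₂CH–N(CH₃)₃⁺

The skeletons are identical, so relative rate is governed entirely by leaving-group ability.
A good leaving group is a weak base: the lower the pKₐ of its conjugate acid, the more readily it departs.
(CH₃)₂CH–N₂⁺ loses N₂: no meaningful conjugate acid; N₂ departs as an exceptionally stable neutral molecule
(CH₃)₂CH–OTf loses OTf⁻: pKₐ(CF₃SO₃H (triflic acid)) ≈ -14
(CH₃)₂CH–Br loses Br⁻: pKₐ(HBr) ≈ -9
(CH₃)₂CH–OH₂⁺ loses H₂O: pKₐ(H₃O⁺) ≈ -1.7
(CH₃)₂CH–N(CH₃)₃⁺ loses NR'₃: pKₐ(R'₃NH⁺) ≈ 10.7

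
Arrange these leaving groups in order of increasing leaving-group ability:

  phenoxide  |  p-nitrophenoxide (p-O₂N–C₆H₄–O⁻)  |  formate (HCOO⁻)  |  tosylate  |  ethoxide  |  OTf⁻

ethoxide < phenoxide < p-nitrophenoxide (p-O₂N–C₆H₄–O⁻) < formate (HCOO⁻) < tosylate < OTf⁻

Leaving-group ability tracks the stability of the departed species; conjugate-acid pKₐ is the usual yardstick (lower pKₐ → better LG).
OTf⁻: pKₐ(CF₃SO₃H (triflic acid)) ≈ -14
tosylate: pKₐ(p-CH₃C₆H₄SO₃H (TsOH)) ≈ -2.8
formate (HCOO⁻): pKₐ(HCOOH) ≈ 3.8
p-nitrophenoxide (p-O₂N–C₆H₄–O⁻): pKₐ(p-nitrophenol) ≈ 7.2
phenoxide: pKₐ(C₆H₅OH (phenol)) ≈ 10
ethoxide: pKₐ(CH₃CH₂OH) ≈ 16
The question asks for worst first, so the sequence is read in increasing leaving-group ability.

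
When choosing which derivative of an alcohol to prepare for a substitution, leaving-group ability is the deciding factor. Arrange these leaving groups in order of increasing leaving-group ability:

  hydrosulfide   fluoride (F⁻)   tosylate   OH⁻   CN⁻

Leaving-group ability tracks the stability of the departed species; conjugate-acid pKₐ is the usual yardstick (lower pKₐ → better LG).
tosylate: pKₐ(p-CH₃C₆H₄SO₃H (TsOH)) ≈ -2.8
fluoride (F⁻): pKₐ(HF) ≈ 3.2 — small and strongly basic; the poor halide leaving group
hydrosulfide: pKₐ(H₂S) ≈ 7 — larger and more polarisable than the oxygen analogue
CN⁻: pKₐ(HCN) ≈ 9.2 — sp carbon stabilises the charge somewhat, but still a poor LG
OH⁻: pKₐ(H₂O) ≈ 15.7 — strong base; essentially never leaves without prior activation
Listed from poorest to best leaving group as asked.

OH⁻ < CN⁻ < hydrosulfide < fluoride (F⁻) < tosylate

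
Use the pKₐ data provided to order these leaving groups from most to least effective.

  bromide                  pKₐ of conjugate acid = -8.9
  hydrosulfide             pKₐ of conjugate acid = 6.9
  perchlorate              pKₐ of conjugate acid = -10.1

Lower conjugate-acid pKₐ ⇒ weaker base ⇒ better leaving group.
Sorting by the given values: perchlorate (-10.1), bromide (-8.9), hydrosulfide (6.9).

perchlorate > bromide > hydrosulfide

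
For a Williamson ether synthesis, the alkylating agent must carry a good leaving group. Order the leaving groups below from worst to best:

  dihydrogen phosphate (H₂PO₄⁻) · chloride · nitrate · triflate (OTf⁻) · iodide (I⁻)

dihydrogen phosphate (H₂PO₄⁻) < nitrate < chloride < iodide (I⁻) < triflate (OTf⁻)

A good leaving group is a weak base: the lower the pKₐ of its conjugate acid, the more readily it departs.
triflate (OTf⁻): pKₐ(CF₃SO₃H (triflic acid)) ≈ -14
iodide (I⁻): pKₐ(HI) ≈ -10
chloride: pKₐ(HCl) ≈ -7
nitrate: pKₐ(HNO₃) ≈ -1.3
dihydrogen phosphate (H₂PO₄⁻): pKₐ(H₃PO₄) ≈ 2.1
Listed from poorest to best leaving group as asked.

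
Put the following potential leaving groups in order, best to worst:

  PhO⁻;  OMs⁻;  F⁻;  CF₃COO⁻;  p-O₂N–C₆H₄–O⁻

OMs⁻ > CF₃COO⁻ > F⁻ > p-O₂N–C₆H₄–O⁻ > PhO⁻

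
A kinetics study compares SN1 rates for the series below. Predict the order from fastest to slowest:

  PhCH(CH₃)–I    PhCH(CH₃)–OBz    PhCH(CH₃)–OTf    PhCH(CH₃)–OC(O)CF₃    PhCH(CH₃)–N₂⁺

The skeletons are identical, so relative rate is governed entirely by leaving-group ability.
Rank by basicity of the departing species: weakest base leaves most easily.
PhCH(CH₃)–N₂⁺ loses N₂: no meaningful conjugate acid; N₂ departs as an exceptionally stable neutral molecule
PhCH(CH₃)–OTf loses OTf⁻: pKₐ(CF₃SO₃H (triflic acid)) ≈ -14
PhCH(CH₃)–I loses I⁻: pKₐ(HI) ≈ -10
PhCH(CH₃)–OC(O)CF₃ loses CF₃COO⁻: pKₐ(CF₃COOH) ≈ 0.2
PhCH(CH₃)–OBz loses PhCOO⁻: pKₐ(C₆H₅COOH) ≈ 4.2

PhCH(CH₃)–N₂⁺ > PhCH(CH₃)–OTf > PhCH(CH₃)–I > PhCH(CH₃)–OC(O)CF₃ > PhCH(CH₃)–OBz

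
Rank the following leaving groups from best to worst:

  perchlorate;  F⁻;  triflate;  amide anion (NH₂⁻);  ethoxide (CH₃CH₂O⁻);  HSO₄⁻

The more stable X⁻ (or X) is on its own — i.e. the weaker a base it is — the better a leaving group it makes.
triflate: pKₐ(CF₃SO₃H (triflic acid)) ≈ -14
perchlorate: pKₐ(HClO₄) ≈ -10 — extremely weak base; rarely used for safety reasons
HSO₄⁻: pKₐ(H₂SO₄) ≈ -3 — conjugate base of a strong mineral acid
F⁻: pKₐ(HF) ≈ 3.2
ethoxide (CH₃CH₂O⁻): pKₐ(CH₃CH₂OH) ≈ 16 — strong base; alkoxides do not leave unassisted
amide anion (NH₂⁻): pKₐ(NH₃) ≈ 38

triflate > perchlorate > HSO₄⁻ > F⁻ > ethoxide (CH₃CH₂O⁻) > amide anion (NH₂⁻)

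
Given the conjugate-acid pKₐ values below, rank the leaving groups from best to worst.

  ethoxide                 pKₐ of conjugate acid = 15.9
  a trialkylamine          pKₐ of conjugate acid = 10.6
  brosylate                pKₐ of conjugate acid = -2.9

brosylate > a trialkylamine > ethoxide

Lower conjugate-acid pKₐ ⇒ weaker base ⇒ better leaving group.
Sorting by the given values: brosylate (-2.9), a trialkylamine (10.6), ethoxide (15.9).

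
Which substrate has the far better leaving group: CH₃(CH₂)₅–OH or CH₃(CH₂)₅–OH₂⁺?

CH₃(CH₂)₅–OH₂⁺

From CH₃(CH₂)₅–OH the departing group would be OH⁻ (pKₐ(H₂O) ≈ 15.7). Strong base; essentially never leaves without prior activation.
From CH₃(CH₂)₅–OH₂⁺ the leaving group is H₂O (pKₐ(H₃O⁺) ≈ -1.7). Neutral; leaves from a protonated alcohol (R–OH₂⁺).
(In practice CH₃(CH₂)₅–OH₂⁺ is made from CH₃(CH₂)₅–OH by protonation with strong acid, converting the leaving group from hydroxide to neutral water.)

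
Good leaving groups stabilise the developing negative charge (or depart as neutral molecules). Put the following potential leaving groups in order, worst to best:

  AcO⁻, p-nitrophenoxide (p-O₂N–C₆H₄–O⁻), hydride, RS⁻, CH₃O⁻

The more stable X⁻ (or X) is on its own — i.e. the weaker a base it is — the better a leaving group it makes.
AcO⁻: pKₐ(CH₃COOH) ≈ 4.8
p-nitrophenoxide (p-O₂N–C₆H₄–O⁻): pKₐ(p-nitrophenol) ≈ 7.2
RS⁻: pKₐ(RSH (a thiol)) ≈ 10.5 — moderately basic; rarely leaves without activation
CH₃O⁻: pKₐ(CH₃OH) ≈ 15.5
hydride: pKₐ(H₂) ≈ 36
Reversing gives the worst-to-best order requested.

hydride < CH₃O⁻ < RS⁻ < p-nitrophenoxide (p-O₂N–C₆H₄–O⁻) < AcO⁻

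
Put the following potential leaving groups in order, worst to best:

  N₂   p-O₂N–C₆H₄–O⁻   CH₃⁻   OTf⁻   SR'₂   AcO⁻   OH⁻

Rank by basicity of the departing species: weakest base leaves most easily.
N₂: no meaningful conjugate acid; N₂ departs as an exceptionally stable neutral molecule
OTf⁻: pKₐ(CF₃SO₃H (triflic acid)) ≈ -14 — charge spread over three oxygens and a CF₃ group; the premier leaving group in synthesis
SR'₂: pKₐ(R'₂SH⁺) ≈ -7
AcO⁻: pKₐ(CH₃COOH) ≈ 4.8
p-O₂N–C₆H₄–O⁻: pKₐ(p-nitrophenol) ≈ 7.2 — nitro group delocalises the charge; the classic chromogenic LG
OH⁻: pKₐ(H₂O) ≈ 15.7 — strong base; essentially never leaves without prior activation
CH₃⁻: pKₐ(CH₄) ≈ 48 — unstabilised carbanion; the worst conceivable leaving group
The question asks for worst first, so the sequence is read in increasing leaving-group ability.

CH₃⁻ < OH⁻ < p-O₂N–C₆H₄–O⁻ < AcO⁻ < SR'₂ < OTf⁻ < N₂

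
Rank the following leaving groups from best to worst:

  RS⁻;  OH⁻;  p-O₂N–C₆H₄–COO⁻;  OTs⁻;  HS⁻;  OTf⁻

OTf⁻ > OTs⁻ > p-O₂N–C₆H₄–COO⁻ > HS⁻ > RS⁻ > OH⁻

Leaving-group ability tracks the stability of the departed species; conjugate-acid pKₐ is the usual yardstick (lower pKₐ → better LG).
OTf⁻: pKₐ(CF₃SO₃H (triflic acid)) ≈ -14 — charge spread over three oxygens and a CF₃ group; the premier leaving group in synthesis
OTs⁻: pKₐ(p-CH₃C₆H₄SO₃H (TsOH)) ≈ -2.8 — resonance-delocalised arenesulfonate
p-O₂N–C₆H₄–COO⁻: pKₐ(p-nitrobenzoic acid) ≈ 3.4 — electron-withdrawing nitro group stabilises the carboxylate
HS⁻: pKₐ(H₂S) ≈ 7 — larger and more polarisable than the oxygen analogue
RS⁻: pKₐ(RSH (a thiol)) ≈ 10.5 — moderately basic; rarely leaves without activation
OH⁻: pKₐ(H₂O) ≈ 15.7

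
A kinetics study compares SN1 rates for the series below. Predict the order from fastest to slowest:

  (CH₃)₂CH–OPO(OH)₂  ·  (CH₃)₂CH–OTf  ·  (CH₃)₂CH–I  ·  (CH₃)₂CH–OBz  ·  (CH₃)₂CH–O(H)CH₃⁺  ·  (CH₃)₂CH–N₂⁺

The skeletons are identical, so relative rate is governed entirely by leaving-group ability.
Rank by basicity of the departing species: weakest base leaves most easily.
(CH₃)₂CH–N₂⁺ loses N₂: no meaningful conjugate acid; N₂ departs as an exceptionally stable neutral molecule
(CH₃)₂CH–OTf loses OTf⁻: pKₐ(CF₃SO₃H (triflic acid)) ≈ -14
(CH₃)₂CH–I loses I⁻: pKₐ(HI) ≈ -10
(CH₃)₂CH–O(H)CH₃⁺ loses R'OH: pKₐ(R'OH₂⁺) ≈ -2.4
(CH₃)₂CH–OPO(OH)₂ loses H₂PO₄⁻: pKₐ(H₃PO₄) ≈ 2.1
(CH₃)₂CH–OBz loses PhCOO⁻: pKₐ(C₆H₅COOH) ≈ 4.2

(CH₃)₂CH–N₂⁺ > (CH₃)₂CH–OTf > (CH₃)₂CH–I > (CH₃)₂CH–O(H)CH₃⁺ > (CH₃)₂CH–OPO(OH)₂ > (CH₃)₂CH–OBz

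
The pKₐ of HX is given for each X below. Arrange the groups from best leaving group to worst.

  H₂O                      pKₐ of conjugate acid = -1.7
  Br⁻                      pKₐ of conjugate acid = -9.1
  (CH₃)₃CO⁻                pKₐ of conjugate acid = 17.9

Lower conjugate-acid pKₐ ⇒ weaker base ⇒ better leaving group.
Sorting by the given values: Br⁻ (-9.1), H₂O (-1.7), (CH₃)₃CO⁻ (17.9).

Br⁻ > H₂O > (CH₃)₃CO⁻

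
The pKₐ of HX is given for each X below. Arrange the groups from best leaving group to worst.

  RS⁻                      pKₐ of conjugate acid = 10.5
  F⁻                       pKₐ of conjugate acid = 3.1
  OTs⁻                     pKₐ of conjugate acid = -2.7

OTs⁻ > F⁻ > RS⁻

Lower conjugate-acid pKₐ ⇒ weaker base ⇒ better leaving group.
Sorting by the given values: OTs⁻ (-2.7), F⁻ (3.1), RS⁻ (10.5).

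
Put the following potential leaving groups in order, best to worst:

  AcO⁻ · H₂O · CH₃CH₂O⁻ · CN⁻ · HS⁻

H₂O > AcO⁻ > HS⁻ > CN⁻ > CH₃CH₂O⁻

A good leaving group is a weak base: the lower the pKₐ of its conjugate acid, the more readily it departs.
H₂O: pKₐ(H₃O⁺) ≈ -1.7
AcO⁻: pKₐ(CH₃COOH) ≈ 4.8
HS⁻: pKₐ(H₂S) ≈ 7
CN⁻: pKₐ(HCN) ≈ 9.2
CH₃CH₂O⁻: pKₐ(CH₃CH₂OH) ≈ 16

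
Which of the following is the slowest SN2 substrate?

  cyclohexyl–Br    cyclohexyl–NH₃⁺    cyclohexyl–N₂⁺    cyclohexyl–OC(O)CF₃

The skeletons are identical, so relative rate is governed entirely by leaving-group ability.
A good leaving group is a weak base: the lower the pKₐ of its conjugate acid, the more readily it departs.
cyclohexyl–N₂⁺ loses N₂: no meaningful conjugate acid; N₂ departs as an exceptionally stable neutral molecule
cyclohexyl–Br loses Br⁻: pKₐ(HBr) ≈ -9
cyclohexyl–OC(O)CF₃ loses CF₃COO⁻: pKₐ(CF₃COOH) ≈ 0.2
cyclohexyl–NH₃⁺ loses NH₃: pKₐ(NH₄⁺) ≈ 9.2

cyclohexyl–NH₃⁺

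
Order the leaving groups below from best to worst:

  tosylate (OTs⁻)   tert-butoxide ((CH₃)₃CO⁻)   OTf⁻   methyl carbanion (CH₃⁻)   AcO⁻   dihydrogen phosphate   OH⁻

OTf⁻ > tosylate (OTs⁻) > dihydrogen phosphate > AcO⁻ > OH⁻ > tert-butoxide ((CH₃)₃CO⁻) > methyl carbanion (CH₃⁻)

Rank by basicity of the departing species: weakest base leaves most easily.
OTf⁻: pKₐ(CF₃SO₃H (triflic acid)) ≈ -14
tosylate (OTs⁻): pKₐ(p-CH₃C₆H₄SO₃H (TsOH)) ≈ -2.8
dihydrogen phosphate: pKₐ(H₃PO₄) ≈ 2.1
AcO⁻: pKₐ(CH₃COOH) ≈ 4.8
OH⁻: pKₐ(H₂O) ≈ 15.7 — strong base; essentially never leaves without prior activation
tert-butoxide ((CH₃)₃CO⁻): pKₐ(t-BuOH) ≈ 18 — bulky, strongly basic alkoxide
methyl carbanion (CH₃⁻): pKₐ(CH₄) ≈ 48 — unstabilised carbanion; the worst conceivable leaving group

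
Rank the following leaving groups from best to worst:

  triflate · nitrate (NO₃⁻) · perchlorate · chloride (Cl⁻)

The more stable X⁻ (or X) is on its own — i.e. the weaker a base it is — the better a leaving group it makes.
triflate: pKₐ(CF₃SO₃H (triflic acid)) ≈ -14
perchlorate: pKₐ(HClO₄) ≈ -10
chloride (Cl⁻): pKₐ(HCl) ≈ -7
nitrate (NO₃⁻): pKₐ(HNO₃) ≈ -1.3

triflate > perchlorate > chloride (Cl⁻) > nitrate (NO₃⁻)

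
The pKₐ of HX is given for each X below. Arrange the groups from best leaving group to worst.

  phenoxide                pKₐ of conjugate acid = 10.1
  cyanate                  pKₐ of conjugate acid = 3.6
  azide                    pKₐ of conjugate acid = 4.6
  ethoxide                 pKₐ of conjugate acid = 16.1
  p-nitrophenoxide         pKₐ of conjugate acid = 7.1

cyanate > azide > p-nitrophenoxide > phenoxide > ethoxide

Lower conjugate-acid pKₐ ⇒ weaker base ⇒ better leaving group.
Sorting by the given values: cyanate (3.6), azide (4.6), p-nitrophenoxide (7.1), phenoxide (10.1), ethoxide (16.1).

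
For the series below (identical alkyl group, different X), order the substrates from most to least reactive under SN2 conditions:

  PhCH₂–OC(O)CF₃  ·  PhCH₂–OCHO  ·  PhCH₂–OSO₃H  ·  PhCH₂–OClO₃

With the same alkyl group throughout, only the leaving group differentiates the rates.
Leaving-group ability tracks the stability of the departed species; conjugate-acid pKₐ is the usual yardstick (lower pKₐ → better LG).
PhCH₂–OClO₃ loses ClO₄⁻: pKₐ(HClO₄) ≈ -10
PhCH₂–OSO₃H loses HSO₄⁻: pKₐ(H₂SO₄) ≈ -3
PhCH₂–OC(O)CF₃ loses CF₃COO⁻: pKₐ(CF₃COOH) ≈ 0.2
PhCH₂–OCHO loses HCOO⁻: pKₐ(HCOOH) ≈ 3.8

PhCH₂–OClO₃ > PhCH₂–OSO₃H > PhCH₂–OC(O)CF₃ > PhCH₂–OCHO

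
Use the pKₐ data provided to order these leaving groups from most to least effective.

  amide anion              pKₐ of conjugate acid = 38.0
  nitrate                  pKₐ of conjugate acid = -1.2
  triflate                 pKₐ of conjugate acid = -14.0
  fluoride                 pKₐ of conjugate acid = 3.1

triflate > nitrate > fluoride > amide anion

Lower conjugate-acid pKₐ ⇒ weaker base ⇒ better leaving group.
Sorting by the given values: triflate (-14.0), nitrate (-1.2), fluoride (3.1), amide anion (38.0).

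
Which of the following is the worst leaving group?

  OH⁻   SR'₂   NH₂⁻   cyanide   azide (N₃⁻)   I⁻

A good leaving group is a weak base: the lower the pKₐ of its conjugate acid, the more readily it departs.
I⁻: pKₐ(HI) ≈ -10
SR'₂: pKₐ(R'₂SH⁺) ≈ -7
azide (N₃⁻): pKₐ(HN₃) ≈ 4.7
cyanide: pKₐ(HCN) ≈ 9.2
OH⁻: pKₐ(H₂O) ≈ 15.7
NH₂⁻: pKₐ(NH₃) ≈ 38

NH₂⁻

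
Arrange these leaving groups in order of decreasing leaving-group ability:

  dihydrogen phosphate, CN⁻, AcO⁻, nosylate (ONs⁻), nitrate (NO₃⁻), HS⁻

A good leaving group is a weak base: the lower the pKₐ of its conjugate acid, the more readily it departs.
nosylate (ONs⁻): pKₐ(p-O₂NC₆H₄SO₃H) ≈ -3.5
nitrate (NO₃⁻): pKₐ(HNO₃) ≈ -1.3
dihydrogen phosphate: pKₐ(H₃PO₄) ≈ 2.1
AcO⁻: pKₐ(CH₃COOH) ≈ 4.8
HS⁻: pKₐ(H₂S) ≈ 7
CN⁻: pKₐ(HCN) ≈ 9.2

nosylate (ONs⁻) > nitrate (NO₃⁻) > dihydrogen phosphate > AcO⁻ > HS⁻ > CN⁻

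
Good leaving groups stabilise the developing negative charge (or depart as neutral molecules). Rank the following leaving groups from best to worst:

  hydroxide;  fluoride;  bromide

bromide: pKₐ(HBr) ≈ -9
fluoride: pKₐ(HF) ≈ 3.2
hydroxide: pKₐ(H₂O) ≈ 15.7

bromide > fluoride > hydroxide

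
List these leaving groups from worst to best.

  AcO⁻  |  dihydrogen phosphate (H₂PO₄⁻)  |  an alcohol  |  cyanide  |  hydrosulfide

cyanide < hydrosulfide < AcO⁻ < dihydrogen phosphate (H₂PO₄⁻) < an alcohol

A good leaving group is a weak base: the lower the pKₐ of its conjugate acid, the more readily it departs.
an alcohol: pKₐ(R'OH₂⁺) ≈ -2.4
dihydrogen phosphate (H₂PO₄⁻): pKₐ(H₃PO₄) ≈ 2.1
AcO⁻: pKₐ(CH₃COOH) ≈ 4.8
hydrosulfide: pKₐ(H₂S) ≈ 7
cyanide: pKₐ(HCN) ≈ 9.2
The question asks for worst first, so the sequence is read in increasing leaving-group ability.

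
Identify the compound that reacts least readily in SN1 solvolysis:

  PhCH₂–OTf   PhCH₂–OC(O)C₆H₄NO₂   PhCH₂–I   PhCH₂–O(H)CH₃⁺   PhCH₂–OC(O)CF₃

PhCH₂–OC(O)C₆H₄NO₂

Same R in every case — rank the leaving groups.
Leaving-group ability tracks the stability of the departed species; conjugate-acid pKₐ is the usual yardstick (lower pKₐ → better LG).
PhCH₂–OTf loses OTf⁻: pKₐ(CF₃SO₃H (triflic acid)) ≈ -14
PhCH₂–I loses I⁻: pKₐ(HI) ≈ -10
PhCH₂–O(H)CH₃⁺ loses R'OH: pKₐ(R'OH₂⁺) ≈ -2.4
PhCH₂–OC(O)CF₃ loses CF₃COO⁻: pKₐ(CF₃COOH) ≈ 0.2
PhCH₂–OC(O)C₆H₄NO₂ loses p-O₂N–C₆H₄–COO⁻: pKₐ(p-nitrobenzoic acid) ≈ 3.4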